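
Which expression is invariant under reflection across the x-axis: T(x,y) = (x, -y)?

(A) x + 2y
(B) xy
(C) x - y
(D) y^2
D

The map is reflection across the x-axis: T(x,y) = (x, -y).
Substitute the transformed coordinates into each option and compare with the original:
(A) x + 2y  ->  (x) + 2(-y) = x - 2y   [differs from x + 2y: not invariant]
(B) xy  ->  (x)(-y) = -xy   [differs from xy: not invariant]
(C) x - y  ->  (x) - (-y) = x + y   [differs from x - y: not invariant]
(D) y^2  ->  (-y)^2 = y^2   [equals y^2: invariant]

Only option (D), y^2, is unchanged by the transformation.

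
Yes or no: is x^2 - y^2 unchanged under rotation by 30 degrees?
No

Applying rotation by 30 degrees: x' = x*cos(30 degrees) - y*sin(30 degrees) = sqrt(3)x/2 - y/2, y' = x*sin(30 degrees) + y*cos(30 degrees) = x/2 + sqrt(3)y/2

Substituting into x^2 - y^2:
(sqrt(3)x/2 - y/2)^2 - (x/2 + sqrt(3)y/2)^2
= x^2/2 - sqrt(3)xy - y^2/2

This differs from the original expression x^2 - y^2, so it is NOT invariant.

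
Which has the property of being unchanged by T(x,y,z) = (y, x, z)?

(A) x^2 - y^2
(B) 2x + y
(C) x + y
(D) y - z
C

Apply T(x,y,z) = (y, x, z) to each option, i.e. replace (x, y, z) by the transformed coordinates.
Substitute the transformed coordinates into each option and compare with the original:
(A) x^2 - y^2  ->  (y)^2 - (x)^2 = -x^2 + y^2   [differs from x^2 - y^2: not invariant]
(B) 2x + y  ->  2(y) + (x) = x + 2y   [differs from 2x + y: not invariant]
(C) x + y  ->  (y) + (x) = x + y   [equals x + y: invariant]
(D) y - z  ->  (x) - (z) = x - z   [differs from y - z: not invariant]

Only option (C), x + y, is unchanged by the transformation.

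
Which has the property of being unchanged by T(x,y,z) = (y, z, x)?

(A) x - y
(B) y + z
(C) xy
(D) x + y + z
D

Apply T(x,y,z) = (y, z, x) to each option, i.e. replace (x, y, z) by the transformed coordinates.
Substitute the transformed coordinates into each option and compare with the original:
(A) x - y  ->  (y) - (z) = y - z   [differs from x - y: not invariant]
(B) y + z  ->  (z) + (x) = x + z   [differs from y + z: not invariant]
(C) xy  ->  (y)(z) = yz   [differs from xy: not invariant]
(D) x + y + z  ->  (y) + (z) + (x) = x + y + z   [equals x + y + z: invariant]

Only option (D), x + y + z, is unchanged by the transformation.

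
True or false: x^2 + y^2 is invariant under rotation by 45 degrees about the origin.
True

Applying rotation by 45 degrees: x' = x*cos(45 degrees) - y*sin(45 degrees) = sqrt(2)x/2 - sqrt(2)y/2, y' = x*sin(45 degrees) + y*cos(45 degrees) = sqrt(2)x/2 + sqrt(2)y/2

Substituting into x^2 + y^2:
(sqrt(2)x/2 - sqrt(2)y/2)^2 + (sqrt(2)x/2 + sqrt(2)y/2)^2
= x^2 + y^2

This equals the original expression x^2 + y^2, so it IS invariant.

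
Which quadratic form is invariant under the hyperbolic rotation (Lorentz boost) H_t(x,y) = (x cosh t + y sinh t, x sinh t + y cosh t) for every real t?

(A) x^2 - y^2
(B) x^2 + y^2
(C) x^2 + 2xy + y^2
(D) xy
A

Write x' = x cosh t + y sinh t, y' = x sinh t + y cosh t and substitute into each option:
(A) x^2 - y^2: (x cosh t + y sinh t)^2 - (x sinh t + y cosh t)^2 = x^2(cosh^2 t - sinh^2 t) + 2xy(cosh t sinh t - sinh t cosh t) + y^2(sinh^2 t - cosh^2 t) = x^2 - y^2   [invariant, using cosh^2 t - sinh^2 t = 1]
(B) x^2 + y^2: (x cosh t + y sinh t)^2 + (x sinh t + y cosh t)^2 = (x^2 + y^2)(cosh^2 t + sinh^2 t) + 4xy sinh t cosh t = (x^2 + y^2) cosh 2t + 2xy sinh 2t   [not invariant for t != 0]
(C) x^2 + 2xy + y^2: (x' + y')^2 with x' + y' = (x + y)(cosh t + sinh t) = (x + y)e^t, so it becomes (x + y)^2 e^(2t)   [not invariant for t != 0]
(D) xy: (x cosh t + y sinh t)(x sinh t + y cosh t) = xy(cosh^2 t + sinh^2 t) + (x^2 + y^2) sinh t cosh t = xy cosh 2t + (x^2 + y^2)(sinh 2t)/2   [not invariant for t != 0]

Only (A) x^2 - y^2 is unchanged; it is the Minkowski form preserved by Lorentz boosts, just as x^2 + y^2 is preserved by ordinary rotations.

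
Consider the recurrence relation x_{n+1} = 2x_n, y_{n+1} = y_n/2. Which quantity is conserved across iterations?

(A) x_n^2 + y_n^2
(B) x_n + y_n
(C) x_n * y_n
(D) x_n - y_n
C

For the recurrence x_{n+1} = 2x_n, y_{n+1} = y_n/2:

x_{n+1} * y_{n+1} = (2x_n) * (y_n/2) = x_n * y_n
The product is conserved.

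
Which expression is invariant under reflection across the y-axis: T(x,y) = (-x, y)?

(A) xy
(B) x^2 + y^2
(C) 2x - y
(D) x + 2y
B

The map is reflection across the y-axis: T(x,y) = (-x, y).
Substitute the transformed coordinates into each option and compare with the original:
(A) xy  ->  (-x)(y) = -xy   [differs from xy: not invariant]
(B) x^2 + y^2  ->  (-x)^2 + (y)^2 = x^2 + y^2   [equals x^2 + y^2: invariant]
(C) 2x - y  ->  2(-x) - (y) = -2x - y   [differs from 2x - y: not invariant]
(D) x + 2y  ->  (-x) + 2(y) = -x + 2y   [differs from x + 2y: not invariant]

Only option (B), x^2 + y^2, is unchanged by the transformation.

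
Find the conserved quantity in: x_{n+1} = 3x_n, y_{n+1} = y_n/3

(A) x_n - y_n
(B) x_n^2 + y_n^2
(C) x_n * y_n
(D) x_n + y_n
C

For the recurrence x_{n+1} = 3x_n, y_{n+1} = y_n/3:

x_{n+1} * y_{n+1} = (3x_n) * (y_n/3) = x_n * y_n
The product is conserved.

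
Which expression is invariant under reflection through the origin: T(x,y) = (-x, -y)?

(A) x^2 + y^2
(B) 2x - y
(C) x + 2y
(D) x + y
A

The map is reflection through the origin: T(x,y) = (-x, -y).
Substitute the transformed coordinates into each option and compare with the original:
(A) x^2 + y^2  ->  (-x)^2 + (-y)^2 = x^2 + y^2   [equals x^2 + y^2: invariant]
(B) 2x - y  ->  2(-x) - (-y) = -2x + y   [differs from 2x - y: not invariant]
(C) x + 2y  ->  (-x) + 2(-y) = -x - 2y   [differs from x + 2y: not invariant]
(D) x + y  ->  (-x) + (-y) = -x - y   [differs from x + y: not invariant]

Only option (A), x^2 + y^2, is unchanged by the transformation.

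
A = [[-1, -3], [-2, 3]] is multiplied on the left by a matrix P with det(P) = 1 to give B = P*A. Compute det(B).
-9

By the multiplicative property of determinants, det(B) = det(P*A) = det(P) * det(A) = det(A),
so the determinant is invariant under multiplication by any determinant-1 matrix; we just need det(A).

det(A) = (-1)(3) - (-3)(-2) = -3 - 6 = -9

Therefore det(B) = 1 * (-9) = -9.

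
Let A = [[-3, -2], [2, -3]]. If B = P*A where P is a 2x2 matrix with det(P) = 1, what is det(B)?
13

By the multiplicative property of determinants, det(B) = det(P*A) = det(P) * det(A) = det(A),
so the determinant is invariant under multiplication by any determinant-1 matrix; we just need det(A).

det(A) = (-3)(-3) - (-2)(2) = 9 - (-4) = 13

Therefore det(B) = 1 * 13 = 13.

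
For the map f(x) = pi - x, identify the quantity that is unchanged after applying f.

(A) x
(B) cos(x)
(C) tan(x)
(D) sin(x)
D

For f(x) = pi - x:
sin(pi - x) = sin(x), so sine is invariant under this transformation.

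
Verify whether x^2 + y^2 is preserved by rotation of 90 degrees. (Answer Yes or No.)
Yes

Applying rotation by 90 degrees: x' = x*cos(90 degrees) - y*sin(90 degrees) = -y, y' = x*sin(90 degrees) + y*cos(90 degrees) = x

Substituting into x^2 + y^2:
(-y)^2 + (x)^2
= x^2 + y^2

This equals the original expression x^2 + y^2, so it IS invariant.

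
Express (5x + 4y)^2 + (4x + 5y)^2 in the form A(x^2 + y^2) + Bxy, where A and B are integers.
41(x^2 + y^2) + 80xy

Expanding: (5x + 4y)^2 = 25x^2 + 40xy + 16y^2
(4x + 5y)^2 = 16x^2 + 40xy + 25y^2
Sum = (25+16)(x^2+y^2) + 80xy = 41(x^2 + y^2) + 80xy
This is symmetric in x and y.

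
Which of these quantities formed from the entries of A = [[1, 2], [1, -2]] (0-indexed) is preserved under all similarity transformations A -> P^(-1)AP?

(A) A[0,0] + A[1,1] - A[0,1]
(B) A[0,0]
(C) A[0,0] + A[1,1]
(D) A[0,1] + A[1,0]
C

A[0,0] + A[1,1] is the trace of A. By the cyclic property of the trace, tr(P^(-1)AP) = tr(APP^(-1)) = tr(A), so it is the same for every matrix similar to A.

The other combinations are not similarity invariants. For example, take P = [[1, 1], [1, 2]] (det P = 1), so P^(-1) = [[2, -1], [-1, 1]] and
B = P^(-1)AP = [[7, 13], [-4, -8]].
Evaluating each option on A and on B:
(A) A[0,0] + A[1,1] - A[0,1]: -3 for A, -14 for B -> changes
(B) A[0,0]: 1 for A, 7 for B -> changes
(C) A[0,0] + A[1,1]: -1 for A, -1 for B -> unchanged
(D) A[0,1] + A[1,0]: 3 for A, 9 for B -> changes

Only (C) A[0,0] + A[1,1] = -1 survives (and it does so for every P, not just this one), so it is the invariant.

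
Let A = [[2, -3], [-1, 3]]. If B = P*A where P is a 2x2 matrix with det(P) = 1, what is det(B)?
3

By the multiplicative property of determinants, det(B) = det(P*A) = det(P) * det(A) = det(A),
so the determinant is invariant under multiplication by any determinant-1 matrix; we just need det(A).

det(A) = (2)(3) - (-3)(-1) = 6 - 3 = 3

Therefore det(B) = 1 * 3 = 3.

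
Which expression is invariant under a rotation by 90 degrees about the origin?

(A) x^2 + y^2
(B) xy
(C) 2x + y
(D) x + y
A

A rotation by 90 degrees sends (x, y) to (-y, x).
Substitute the transformed coordinates into each option and compare with the original:
(A) x^2 + y^2  ->  (-y)^2 + (x)^2 = x^2 + y^2   [equals x^2 + y^2: invariant]
(B) xy  ->  (-y)(x) = -xy   [differs from xy: not invariant]
(C) 2x + y  ->  2(-y) + (x) = x - 2y   [differs from 2x + y: not invariant]
(D) x + y  ->  (-y) + (x) = x - y   [differs from x + y: not invariant]

Only option (A), x^2 + y^2, is unchanged by the transformation.
Geometrically, x^2 + y^2 is the squared distance from the origin, which every rotation about the origin preserves.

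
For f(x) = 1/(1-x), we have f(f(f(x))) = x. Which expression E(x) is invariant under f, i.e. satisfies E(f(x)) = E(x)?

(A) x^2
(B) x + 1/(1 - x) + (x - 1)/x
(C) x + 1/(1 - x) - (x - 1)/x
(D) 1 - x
B

Replace x by f(x) = 1/(1 - x) in each option and simplify. As a quick numerical cross-check, also compare E(3) with E(f(3)) = E(-1/2).

(A) x^2  ->  (1/(1 - x))^2 = (x - 1)^(-2); check: E(3) = 9 but E(-1/2) = 1/4.   [not invariant]
(B) x + 1/(1 - x) + (x - 1)/x  ->  (1/(1 - x)) + 1/(1 - (1/(1 - x))) + ((1/(1 - x)) - 1)/(1/(1 - x)), which simplifies back to x + 1/(1 - x) + (x - 1)/x; check: E(3) = 19/6, E(-1/2) = 19/6.   [invariant]
(C) x + 1/(1 - x) - (x - 1)/x  ->  (1/(1 - x)) + 1/(1 - (1/(1 - x))) - ((1/(1 - x)) - 1)/(1/(1 - x)) = (x^2(1 - x) - x + (x - 1)^2)/(x(x - 1)); check: E(3) = 11/6 but E(-1/2) = -17/6.   [not invariant]
(D) 1 - x  ->  1 - (1/(1 - x)) = x/(x - 1); check: E(3) = -2 but E(-1/2) = 3/2.   [not invariant]

Only (B) is unchanged. Indeed f(f(x)) = 1/(1 - 1/(1-x)) = (1-x)/(-x) = (x-1)/x, so E(x) = x + f(x) + f(f(x)) is the sum over the whole 3-cycle; applying f just permutes the three terms cyclically (x -> f(x) -> f(f(x)) -> x), leaving the sum unchanged.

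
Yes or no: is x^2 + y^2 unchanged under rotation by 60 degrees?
Yes

Applying rotation by 60 degrees: x' = x*cos(60 degrees) - y*sin(60 degrees) = x/2 - sqrt(3)y/2, y' = x*sin(60 degrees) + y*cos(60 degrees) = sqrt(3)x/2 + y/2

Substituting into x^2 + y^2:
(x/2 - sqrt(3)y/2)^2 + (sqrt(3)x/2 + y/2)^2
= x^2 + y^2

This equals the original expression x^2 + y^2, so it IS invariant.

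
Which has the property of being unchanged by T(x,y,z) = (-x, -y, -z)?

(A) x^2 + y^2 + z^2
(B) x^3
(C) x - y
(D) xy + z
A

Apply T(x,y,z) = (-x, -y, -z) to each option, i.e. replace (x, y, z) by the transformed coordinates.
Substitute the transformed coordinates into each option and compare with the original:
(A) x^2 + y^2 + z^2  ->  (-x)^2 + (-y)^2 + (-z)^2 = x^2 + y^2 + z^2   [equals x^2 + y^2 + z^2: invariant]
(B) x^3  ->  (-x)^3 = -x^3   [differs from x^3: not invariant]
(C) x - y  ->  (-x) - (-y) = -x + y   [differs from x - y: not invariant]
(D) xy + z  ->  (-x)(-y) + (-z) = xy - z   [differs from xy + z: not invariant]

Only option (A), x^2 + y^2 + z^2, is unchanged by the transformation.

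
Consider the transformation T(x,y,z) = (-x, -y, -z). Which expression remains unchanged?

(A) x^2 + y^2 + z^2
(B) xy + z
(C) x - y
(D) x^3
A

Apply T(x,y,z) = (-x, -y, -z) to each option, i.e. replace (x, y, z) by the transformed coordinates.
Substitute the transformed coordinates into each option and compare with the original:
(A) x^2 + y^2 + z^2  ->  (-x)^2 + (-y)^2 + (-z)^2 = x^2 + y^2 + z^2   [equals x^2 + y^2 + z^2: invariant]
(B) xy + z  ->  (-x)(-y) + (-z) = xy - z   [differs from xy + z: not invariant]
(C) x - y  ->  (-x) - (-y) = -x + y   [differs from x - y: not invariant]
(D) x^3  ->  (-x)^3 = -x^3   [differs from x^3: not invariant]

Only option (A), x^2 + y^2 + z^2, is unchanged by the transformation.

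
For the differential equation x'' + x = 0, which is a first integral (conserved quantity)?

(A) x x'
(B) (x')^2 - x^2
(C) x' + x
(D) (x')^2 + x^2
D

A first integral I satisfies dI/dt = 0 along every solution. Differentiate each option and use the equation of motion:
(A) d/dt[x x'] = (x')^2 + x x'' = (x')^2 - x^2, not identically 0
(B) d/dt[(x')^2 - x^2] = 2x'x'' - 2x x' = -4x x', not identically 0
(C) d/dt[x' + x] = x'' + x' = -x + x', not identically 0
(D) d/dt[(x')^2 + x^2] = 2x'x'' + 2x x' = 2x'(-x) + 2x x' = 0

Only (D) has zero time-derivative. So the energy-like quantity (x')^2 + x^2 is the first integral.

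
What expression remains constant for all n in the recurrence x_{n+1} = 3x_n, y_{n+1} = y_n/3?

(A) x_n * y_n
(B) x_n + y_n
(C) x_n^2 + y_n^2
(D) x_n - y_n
A

For the recurrence x_{n+1} = 3x_n, y_{n+1} = y_n/3:

x_{n+1} * y_{n+1} = (3x_n) * (y_n/3) = x_n * y_n
The product is conserved.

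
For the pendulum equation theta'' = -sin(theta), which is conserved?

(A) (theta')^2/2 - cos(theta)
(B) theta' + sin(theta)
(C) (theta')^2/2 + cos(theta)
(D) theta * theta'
A

A first integral I satisfies dI/dt = 0 along every solution. Differentiate each option and use the equation of motion:
(A) d/dt[(theta')^2/2 - cos(theta)] = theta' theta'' + sin(theta) theta' = theta'(-sin(theta)) + theta' sin(theta) = 0
(B) d/dt[theta' + sin(theta)] = theta'' + cos(theta) theta' = -sin(theta) + theta' cos(theta), not identically 0
(C) d/dt[(theta')^2/2 + cos(theta)] = theta' theta'' - sin(theta) theta' = -2 theta' sin(theta), not identically 0
(D) d/dt[theta * theta'] = (theta')^2 + theta theta'' = (theta')^2 - theta sin(theta), not identically 0

Only (A) has zero time-derivative. This is the total energy: kinetic (theta')^2/2 plus potential -cos(theta).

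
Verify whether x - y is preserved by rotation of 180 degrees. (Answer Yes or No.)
No

Applying rotation by 180 degrees: x' = x*cos(180 degrees) - y*sin(180 degrees) = -x, y' = x*sin(180 degrees) + y*cos(180 degrees) = -y

Substituting into x - y:
(-x) - (-y)
= -x + y

This differs from the original expression x - y, so it is NOT invariant.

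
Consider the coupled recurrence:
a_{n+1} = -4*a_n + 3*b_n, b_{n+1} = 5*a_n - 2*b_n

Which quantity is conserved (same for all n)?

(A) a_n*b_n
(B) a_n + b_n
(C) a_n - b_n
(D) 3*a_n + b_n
B

Replace a_n by a_{n+1} = -4*a_n + 3*b_n and b_n by b_{n+1} = 5*a_n - 2*b_n in each option and simplify:
(A) a_n*b_n  ->  (-4*a_n + 3*b_n)*(5*a_n - 2*b_n) = -20*a_n^2 + 23*a_n*b_n - 6*b_n^2   [not conserved]
(B) a_n + b_n  ->  (-4*a_n + 3*b_n) + (5*a_n - 2*b_n) = a_n + b_n   [conserved]
(C) a_n - b_n  ->  (-4*a_n + 3*b_n) - (5*a_n - 2*b_n) = -9*a_n + 5*b_n   [not conserved]
(D) 3*a_n + b_n  ->  3*(-4*a_n + 3*b_n) + (5*a_n - 2*b_n) = -7*a_n + 7*b_n   [not conserved]

Only (B) a_n + b_n returns to itself after one step, so it is the conserved quantity.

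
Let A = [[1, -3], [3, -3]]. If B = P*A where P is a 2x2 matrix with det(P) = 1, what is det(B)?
6

By the multiplicative property of determinants, det(B) = det(P*A) = det(P) * det(A) = det(A),
so the determinant is invariant under multiplication by any determinant-1 matrix; we just need det(A).

det(A) = (1)(-3) - (-3)(3) = -3 - (-9) = 6

Therefore det(B) = 1 * 6 = 6.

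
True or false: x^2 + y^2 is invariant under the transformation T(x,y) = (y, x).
True

Substitute T(x,y) = (y, x) into the expression and compare with the original.

Original: x^2 + y^2
After applying T: (y)^2 + (x)^2 = x^2 + y^2

This is identical to the original x^2 + y^2, so the expression is invariant.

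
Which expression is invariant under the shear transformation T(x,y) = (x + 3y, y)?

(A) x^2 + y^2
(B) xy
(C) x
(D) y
D

Under the shear T(x,y) = (x + 3y, y):
Substitute the transformed coordinates into each option and compare with the original:
(A) x^2 + y^2  ->  (x + 3y)^2 + (y)^2 = x^2 + 6xy + 10y^2   [differs from x^2 + y^2: not invariant]
(B) xy  ->  (x + 3y)(y) = xy + 3y^2   [differs from xy: not invariant]
(C) x  ->  (x + 3y) = x + 3y   [differs from x: not invariant]
(D) y  ->  (y) = y   [equals y: invariant]

Only option (D), y, is unchanged by the transformation.
A horizontal shear moves points parallel to the x-axis, so the y-coordinate (and any function of y alone) is unchanged.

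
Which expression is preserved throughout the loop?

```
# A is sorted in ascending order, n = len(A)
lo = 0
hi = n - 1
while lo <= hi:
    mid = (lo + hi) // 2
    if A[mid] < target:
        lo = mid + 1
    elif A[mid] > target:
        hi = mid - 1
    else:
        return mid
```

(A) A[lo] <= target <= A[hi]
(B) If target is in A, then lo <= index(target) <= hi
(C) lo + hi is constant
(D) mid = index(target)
B

A loop invariant must hold before the first iteration and be re-established by every execution of the body.

(B) If target is in A, then lo <= index(target) <= hi: Before the loop [lo, hi] = [0, n-1] covers every index. When A[mid] < target, sortedness puts target strictly to the right of mid, so setting lo = mid + 1 keeps index(target) in [lo, hi]; symmetrically for hi = mid - 1. Hence 'if target is in A then lo <= index(target) <= hi' holds after every iteration, and when lo > hi it proves target is absent.

The other options fail:
(A) A[lo] <= target <= A[hi]: fails when target is not in A (e.g. target < A[0] already violates it before the loop), so it is not maintained in general.
(C) lo + hi is constant: each iteration moves exactly one of lo, hi, so lo + hi changes (e.g. 0 + (n-1) becomes (mid+1) + (n-1)).
(D) mid = index(target): mid is just the current probe; it equals index(target) only on the iteration that returns.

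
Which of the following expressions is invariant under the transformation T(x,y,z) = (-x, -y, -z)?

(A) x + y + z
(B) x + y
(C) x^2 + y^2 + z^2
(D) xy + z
C

Apply T(x,y,z) = (-x, -y, -z) to each option, i.e. replace (x, y, z) by the transformed coordinates.
Substitute the transformed coordinates into each option and compare with the original:
(A) x + y + z  ->  (-x) + (-y) + (-z) = -x - y - z   [differs from x + y + z: not invariant]
(B) x + y  ->  (-x) + (-y) = -x - y   [differs from x + y: not invariant]
(C) x^2 + y^2 + z^2  ->  (-x)^2 + (-y)^2 + (-z)^2 = x^2 + y^2 + z^2   [equals x^2 + y^2 + z^2: invariant]
(D) xy + z  ->  (-x)(-y) + (-z) = xy - z   [differs from xy + z: not invariant]

Only option (C), x^2 + y^2 + z^2, is unchanged by the transformation.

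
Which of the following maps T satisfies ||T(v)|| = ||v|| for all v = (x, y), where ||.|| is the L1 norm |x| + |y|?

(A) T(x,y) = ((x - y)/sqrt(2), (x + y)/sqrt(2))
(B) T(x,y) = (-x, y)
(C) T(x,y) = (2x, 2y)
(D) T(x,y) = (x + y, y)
B

A transformation preserves a norm if ||T(v)|| = ||v|| for every v; a single vector where the norm changes rules an option out.

(A) T(x,y) = ((x - y)/sqrt(2), (x + y)/sqrt(2)): v = (1, 0) has norm |1| + |0| = 1, but T(v) = (sqrt(2)/2, sqrt(2)/2) has norm sqrt(2) -- not preserved.
(B) T(x,y) = (-x, y): preserves the norm -- it only permutes the coordinates and/or flips signs, which leaves |x| + |y| unchanged.
(C) T(x,y) = (2x, 2y): v = (1, 0) has norm |1| + |0| = 1, but T(v) = (2, 0) has norm 2 -- not preserved.
(D) T(x,y) = (x + y, y): v = (0, 1) has norm |0| + |1| = 1, but T(v) = (1, 1) has norm 2 -- not preserved.

Therefore the answer is (B).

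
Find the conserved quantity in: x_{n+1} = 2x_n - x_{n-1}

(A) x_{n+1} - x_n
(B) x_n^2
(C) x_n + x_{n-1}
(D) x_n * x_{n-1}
A

For the recurrence x_{n+1} = 2x_n - x_{n-1}:

If x_{n+1} = 2x_n - x_{n-1}, then:
x_{n+1} - x_n = x_n - x_{n-1}
The first difference is constant throughout the sequence.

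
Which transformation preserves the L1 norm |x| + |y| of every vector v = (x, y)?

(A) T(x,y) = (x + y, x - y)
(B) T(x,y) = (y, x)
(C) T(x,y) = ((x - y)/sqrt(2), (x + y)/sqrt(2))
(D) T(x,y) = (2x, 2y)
B

A transformation preserves a norm if ||T(v)|| = ||v|| for every v; a single vector where the norm changes rules an option out.

(A) T(x,y) = (x + y, x - y): v = (1, 0) has norm |1| + |0| = 1, but T(v) = (1, 1) has norm 2 -- not preserved.
(B) T(x,y) = (y, x): preserves the norm -- it only permutes the coordinates and/or flips signs, which leaves |x| + |y| unchanged.
(C) T(x,y) = ((x - y)/sqrt(2), (x + y)/sqrt(2)): v = (1, 0) has norm |1| + |0| = 1, but T(v) = (sqrt(2)/2, sqrt(2)/2) has norm sqrt(2) -- not preserved.
(D) T(x,y) = (2x, 2y): v = (1, 0) has norm |1| + |0| = 1, but T(v) = (2, 0) has norm 2 -- not preserved.

Therefore the answer is (B).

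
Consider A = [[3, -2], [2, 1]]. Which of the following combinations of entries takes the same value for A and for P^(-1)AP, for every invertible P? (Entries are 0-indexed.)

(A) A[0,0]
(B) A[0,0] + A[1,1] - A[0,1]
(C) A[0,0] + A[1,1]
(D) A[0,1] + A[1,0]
C

A[0,0] + A[1,1] is the trace of A. By the cyclic property of the trace, tr(P^(-1)AP) = tr(APP^(-1)) = tr(A), so it is the same for every matrix similar to A.

The other combinations are not similarity invariants. For example, take P = [[1, 2], [0, 1]] (det P = 1), so P^(-1) = [[1, -2], [0, 1]] and
B = P^(-1)AP = [[-1, -6], [2, 5]].
Evaluating each option on A and on B:
(A) A[0,0]: 3 for A, -1 for B -> changes
(B) A[0,0] + A[1,1] - A[0,1]: 6 for A, 10 for B -> changes
(C) A[0,0] + A[1,1]: 4 for A, 4 for B -> unchanged
(D) A[0,1] + A[1,0]: 0 for A, -4 for B -> changes

Only (C) A[0,0] + A[1,1] = 4 survives (and it does so for every P, not just this one), so it is the invariant.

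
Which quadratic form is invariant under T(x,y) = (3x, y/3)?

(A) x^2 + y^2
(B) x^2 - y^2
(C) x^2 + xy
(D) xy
D

T multiplies x by 3 and divides y by 3.
Substitute the transformed coordinates into each option and compare with the original:
(A) x^2 + y^2  ->  (3x)^2 + (y/3)^2 = 9x^2 + y^2/9   [differs from x^2 + y^2: not invariant]
(B) x^2 - y^2  ->  (3x)^2 - (y/3)^2 = 9x^2 - y^2/9   [differs from x^2 - y^2: not invariant]
(C) x^2 + xy  ->  (3x)^2 + (3x)(y/3) = 9x^2 + xy   [differs from x^2 + xy: not invariant]
(D) xy  ->  (3x)(y/3) = xy   [equals xy: invariant]

Only option (D), xy, is unchanged by the transformation.
The factors 3 and 1/3 cancel only in the pure product xy.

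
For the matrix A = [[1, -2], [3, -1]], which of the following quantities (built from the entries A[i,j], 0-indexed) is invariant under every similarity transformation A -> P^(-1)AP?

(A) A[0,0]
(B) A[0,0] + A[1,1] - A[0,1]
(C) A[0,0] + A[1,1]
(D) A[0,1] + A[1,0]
C

A[0,0] + A[1,1] is the trace of A. By the cyclic property of the trace, tr(P^(-1)AP) = tr(APP^(-1)) = tr(A), so it is the same for every matrix similar to A.

The other combinations are not similarity invariants. For example, take P = [[1, 2], [0, 1]] (det P = 1), so P^(-1) = [[1, -2], [0, 1]] and
B = P^(-1)AP = [[-5, -10], [3, 5]].
Evaluating each option on A and on B:
(A) A[0,0]: 1 for A, -5 for B -> changes
(B) A[0,0] + A[1,1] - A[0,1]: 2 for A, 10 for B -> changes
(C) A[0,0] + A[1,1]: 0 for A, 0 for B -> unchanged
(D) A[0,1] + A[1,0]: 1 for A, -7 for B -> changes

Only (C) A[0,0] + A[1,1] = 0 survives (and it does so for every P, not just this one), so it is the invariant.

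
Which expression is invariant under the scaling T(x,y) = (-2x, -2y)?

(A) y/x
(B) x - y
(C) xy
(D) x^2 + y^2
A

Under the uniform scaling T(x,y) = (-2x, -2y):
Substitute the transformed coordinates into each option and compare with the original:
(A) y/x  ->  (-2y)/(-2x) = y/x   [equals y/x: invariant]
(B) x - y  ->  (-2x) - (-2y) = -2x + 2y   [differs from x - y: not invariant]
(C) xy  ->  (-2x)(-2y) = 4xy   [differs from xy: not invariant]
(D) x^2 + y^2  ->  (-2x)^2 + (-2y)^2 = 4x^2 + 4y^2   [differs from x^2 + y^2: not invariant]

Only option (A), y/x, is unchanged by the transformation.
The common factor -2 cancels in a ratio of coordinates, while sums, products and sums of squares pick up factors of -2 or 4.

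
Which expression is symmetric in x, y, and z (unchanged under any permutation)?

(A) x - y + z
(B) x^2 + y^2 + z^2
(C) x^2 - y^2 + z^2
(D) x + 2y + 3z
B

A symmetric expression is unchanged when the variables are permuted; here the transformation to test is the swap (x, y) -> (y, x).
A symmetric expression must survive every permutation; the single swap x <-> y already eliminates the distractors, and the keyed expression is also unchanged by x <-> z and y <-> z (each variable enters it in exactly the same way).
Substitute the transformed coordinates into each option and compare with the original:
(A) x - y + z  ->  (y) - (x) + z = -x + y + z   [differs from x - y + z: not invariant]
(B) x^2 + y^2 + z^2  ->  (y)^2 + (x)^2 + z^2 = x^2 + y^2 + z^2   [equals x^2 + y^2 + z^2: invariant]
(C) x^2 - y^2 + z^2  ->  (y)^2 - (x)^2 + z^2 = -x^2 + y^2 + z^2   [differs from x^2 - y^2 + z^2: not invariant]
(D) x + 2y + 3z  ->  (y) + 2(x) + 3z = 2x + y + 3z   [differs from x + 2y + 3z: not invariant]

Only option (B), x^2 + y^2 + z^2, is unchanged by the transformation.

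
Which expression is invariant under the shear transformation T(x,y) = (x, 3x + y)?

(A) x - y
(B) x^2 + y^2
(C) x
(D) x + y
C

Under the shear T(x,y) = (x, 3x + y):
Substitute the transformed coordinates into each option and compare with the original:
(A) x - y  ->  (x) - (3x + y) = -2x - y   [differs from x - y: not invariant]
(B) x^2 + y^2  ->  (x)^2 + (3x + y)^2 = 10x^2 + 6xy + y^2   [differs from x^2 + y^2: not invariant]
(C) x  ->  (x) = x   [equals x: invariant]
(D) x + y  ->  (x) + (3x + y) = 4x + y   [differs from x + y: not invariant]

Only option (C), x, is unchanged by the transformation.
A vertical shear moves points parallel to the y-axis, so the x-coordinate (and any function of x alone) is unchanged.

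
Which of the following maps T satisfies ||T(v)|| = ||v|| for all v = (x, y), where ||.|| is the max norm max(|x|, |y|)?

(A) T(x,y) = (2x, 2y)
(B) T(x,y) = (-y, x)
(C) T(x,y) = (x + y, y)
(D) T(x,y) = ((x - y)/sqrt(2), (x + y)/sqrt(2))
B

A transformation preserves a norm if ||T(v)|| = ||v|| for every v; a single vector where the norm changes rules an option out.

(A) T(x,y) = (2x, 2y): v = (1, 0) has norm max(|1|, |0|) = 1, but T(v) = (2, 0) has norm 2 -- not preserved.
(B) T(x,y) = (-y, x): preserves the norm -- it only permutes the coordinates and/or flips signs, which leaves max(|x|, |y|) unchanged.
(C) T(x,y) = (x + y, y): v = (1, 1) has norm max(|1|, |1|) = 1, but T(v) = (2, 1) has norm 2 -- not preserved.
(D) T(x,y) = ((x - y)/sqrt(2), (x + y)/sqrt(2)): v = (1, 0) has norm max(|1|, |0|) = 1, but T(v) = (sqrt(2)/2, sqrt(2)/2) has norm sqrt(2)/2 -- not preserved.

Therefore the answer is (B).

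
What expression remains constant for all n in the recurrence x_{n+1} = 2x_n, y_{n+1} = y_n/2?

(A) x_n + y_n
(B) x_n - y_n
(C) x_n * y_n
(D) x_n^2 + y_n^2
C

For the recurrence x_{n+1} = 2x_n, y_{n+1} = y_n/2:

x_{n+1} * y_{n+1} = (2x_n) * (y_n/2) = x_n * y_n
The product is conserved.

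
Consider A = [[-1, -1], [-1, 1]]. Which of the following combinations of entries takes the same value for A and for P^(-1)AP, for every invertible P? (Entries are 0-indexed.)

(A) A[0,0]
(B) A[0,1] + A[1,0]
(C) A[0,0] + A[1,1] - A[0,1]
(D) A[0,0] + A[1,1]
D

A[0,0] + A[1,1] is the trace of A. By the cyclic property of the trace, tr(P^(-1)AP) = tr(APP^(-1)) = tr(A), so it is the same for every matrix similar to A.

The other combinations are not similarity invariants. For example, take P = [[1, 1], [0, 1]] (det P = 1), so P^(-1) = [[1, -1], [0, 1]] and
B = P^(-1)AP = [[0, -2], [-1, 0]].
Evaluating each option on A and on B:
(A) A[0,0]: -1 for A, 0 for B -> changes
(B) A[0,1] + A[1,0]: -2 for A, -3 for B -> changes
(C) A[0,0] + A[1,1] - A[0,1]: 1 for A, 2 for B -> changes
(D) A[0,0] + A[1,1]: 0 for A, 0 for B -> unchanged

Only (D) A[0,0] + A[1,1] = 0 survives (and it does so for every P, not just this one), so it is the invariant.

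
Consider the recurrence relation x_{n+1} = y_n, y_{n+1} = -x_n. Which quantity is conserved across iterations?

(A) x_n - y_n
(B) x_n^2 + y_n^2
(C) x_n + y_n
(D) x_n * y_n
B

For the recurrence x_{n+1} = y_n, y_{n+1} = -x_n:

x_{n+1}^2 + y_{n+1}^2 = y_n^2 + (-x_n)^2 = x_n^2 + y_n^2
The sum of squares is conserved (like energy in a harmonic oscillator).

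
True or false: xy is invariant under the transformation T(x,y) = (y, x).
True

Substitute T(x,y) = (y, x) into the expression and compare with the original.

Original: xy
After applying T: (y)(x) = xy

This is identical to the original xy, so the expression is invariant.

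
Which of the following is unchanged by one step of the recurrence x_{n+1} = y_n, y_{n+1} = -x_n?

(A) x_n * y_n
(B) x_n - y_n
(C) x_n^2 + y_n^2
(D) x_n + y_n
C

For the recurrence x_{n+1} = y_n, y_{n+1} = -x_n:

x_{n+1}^2 + y_{n+1}^2 = y_n^2 + (-x_n)^2 = x_n^2 + y_n^2
The sum of squares is conserved (like energy in a harmonic oscillator).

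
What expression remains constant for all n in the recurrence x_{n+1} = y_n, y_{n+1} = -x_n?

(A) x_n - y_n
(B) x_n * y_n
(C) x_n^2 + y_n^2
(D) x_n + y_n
C

For the recurrence x_{n+1} = y_n, y_{n+1} = -x_n:

x_{n+1}^2 + y_{n+1}^2 = y_n^2 + (-x_n)^2 = x_n^2 + y_n^2
The sum of squares is conserved (like energy in a harmonic oscillator).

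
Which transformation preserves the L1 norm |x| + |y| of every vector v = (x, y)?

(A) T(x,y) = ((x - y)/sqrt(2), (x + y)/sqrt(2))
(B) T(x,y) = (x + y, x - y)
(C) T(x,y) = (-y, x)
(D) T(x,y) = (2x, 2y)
C

A transformation preserves a norm if ||T(v)|| = ||v|| for every v; a single vector where the norm changes rules an option out.

(A) T(x,y) = ((x - y)/sqrt(2), (x + y)/sqrt(2)): v = (1, 0) has norm |1| + |0| = 1, but T(v) = (sqrt(2)/2, sqrt(2)/2) has norm sqrt(2) -- not preserved.
(B) T(x,y) = (x + y, x - y): v = (1, 0) has norm |1| + |0| = 1, but T(v) = (1, 1) has norm 2 -- not preserved.
(C) T(x,y) = (-y, x): preserves the norm -- it only permutes the coordinates and/or flips signs, which leaves |x| + |y| unchanged.
(D) T(x,y) = (2x, 2y): v = (1, 0) has norm |1| + |0| = 1, but T(v) = (2, 0) has norm 2 -- not preserved.

Therefore the answer is (C).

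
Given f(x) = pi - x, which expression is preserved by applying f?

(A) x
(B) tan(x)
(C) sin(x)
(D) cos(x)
C

For f(x) = pi - x:
sin(pi - x) = sin(x), so sine is invariant under this transformation.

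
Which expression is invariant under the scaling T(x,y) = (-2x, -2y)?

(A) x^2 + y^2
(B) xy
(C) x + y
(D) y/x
D

Under the uniform scaling T(x,y) = (-2x, -2y):
Substitute the transformed coordinates into each option and compare with the original:
(A) x^2 + y^2  ->  (-2x)^2 + (-2y)^2 = 4x^2 + 4y^2   [differs from x^2 + y^2: not invariant]
(B) xy  ->  (-2x)(-2y) = 4xy   [differs from xy: not invariant]
(C) x + y  ->  (-2x) + (-2y) = -2x - 2y   [differs from x + y: not invariant]
(D) y/x  ->  (-2y)/(-2x) = y/x   [equals y/x: invariant]

Only option (D), y/x, is unchanged by the transformation.
The common factor -2 cancels in a ratio of coordinates, while sums, products and sums of squares pick up factors of -2 or 4.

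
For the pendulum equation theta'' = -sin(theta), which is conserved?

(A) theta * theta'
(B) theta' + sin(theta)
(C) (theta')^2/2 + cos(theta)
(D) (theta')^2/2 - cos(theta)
D

A first integral I satisfies dI/dt = 0 along every solution. Differentiate each option and use the equation of motion:
(A) d/dt[theta * theta'] = (theta')^2 + theta theta'' = (theta')^2 - theta sin(theta), not identically 0
(B) d/dt[theta' + sin(theta)] = theta'' + cos(theta) theta' = -sin(theta) + theta' cos(theta), not identically 0
(C) d/dt[(theta')^2/2 + cos(theta)] = theta' theta'' - sin(theta) theta' = -2 theta' sin(theta), not identically 0
(D) d/dt[(theta')^2/2 - cos(theta)] = theta' theta'' + sin(theta) theta' = theta'(-sin(theta)) + theta' sin(theta) = 0

Only (D) has zero time-derivative. This is the total energy: kinetic (theta')^2/2 plus potential -cos(theta).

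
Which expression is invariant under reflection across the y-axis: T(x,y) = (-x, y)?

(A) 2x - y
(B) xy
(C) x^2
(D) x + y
C

The map is reflection across the y-axis: T(x,y) = (-x, y).
Substitute the transformed coordinates into each option and compare with the original:
(A) 2x - y  ->  2(-x) - (y) = -2x - y   [differs from 2x - y: not invariant]
(B) xy  ->  (-x)(y) = -xy   [differs from xy: not invariant]
(C) x^2  ->  (-x)^2 = x^2   [equals x^2: invariant]
(D) x + y  ->  (-x) + (y) = -x + y   [differs from x + y: not invariant]

Only option (C), x^2, is unchanged by the transformation.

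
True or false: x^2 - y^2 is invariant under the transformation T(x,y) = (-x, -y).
True

Substitute T(x,y) = (-x, -y) into the expression and compare with the original.

Original: x^2 - y^2
After applying T: (-x)^2 - (-y)^2 = x^2 - y^2

This is identical to the original x^2 - y^2, so the expression is invariant.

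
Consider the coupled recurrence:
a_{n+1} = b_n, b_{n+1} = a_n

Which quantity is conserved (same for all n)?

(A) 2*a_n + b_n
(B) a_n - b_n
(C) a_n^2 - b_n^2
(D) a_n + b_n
D

Replace a_n by a_{n+1} = b_n and b_n by b_{n+1} = a_n in each option and simplify:
(A) 2*a_n + b_n  ->  2*(b_n) + (a_n) = a_n + 2*b_n   [not conserved]
(B) a_n - b_n  ->  (b_n) - (a_n) = -a_n + b_n   [not conserved]
(C) a_n^2 - b_n^2  ->  (b_n)^2 - (a_n)^2 = -a_n^2 + b_n^2   [not conserved]
(D) a_n + b_n  ->  (b_n) + (a_n) = a_n + b_n   [conserved]

Only (D) a_n + b_n returns to itself after one step, so it is the conserved quantity.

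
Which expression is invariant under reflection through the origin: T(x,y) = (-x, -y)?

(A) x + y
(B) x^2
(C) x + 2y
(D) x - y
B

The map is reflection through the origin: T(x,y) = (-x, -y).
Substitute the transformed coordinates into each option and compare with the original:
(A) x + y  ->  (-x) + (-y) = -x - y   [differs from x + y: not invariant]
(B) x^2  ->  (-x)^2 = x^2   [equals x^2: invariant]
(C) x + 2y  ->  (-x) + 2(-y) = -x - 2y   [differs from x + 2y: not invariant]
(D) x - y  ->  (-x) - (-y) = -x + y   [differs from x - y: not invariant]

Only option (B), x^2, is unchanged by the transformation.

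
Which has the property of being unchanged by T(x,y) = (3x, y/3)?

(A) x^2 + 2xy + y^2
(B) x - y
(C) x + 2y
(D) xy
D

An expression E(x,y) is invariant under T if E(T(x,y)) = E(x,y). Here T(x,y) = (3x, y/3).
Substitute the transformed coordinates into each option and compare with the original:
(A) x^2 + 2xy + y^2  ->  (3x)^2 + 2(3x)(y/3) + (y/3)^2 = 9x^2 + 2xy + y^2/9   [differs from x^2 + 2xy + y^2: not invariant]
(B) x - y  ->  (3x) - (y/3) = 3x - y/3   [differs from x - y: not invariant]
(C) x + 2y  ->  (3x) + 2(y/3) = 3x + 2y/3   [differs from x + 2y: not invariant]
(D) xy  ->  (3x)(y/3) = xy   [equals xy: invariant]

Only option (D), xy, is unchanged by the transformation.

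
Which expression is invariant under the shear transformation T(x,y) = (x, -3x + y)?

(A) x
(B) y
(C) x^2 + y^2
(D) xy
A

Under the shear T(x,y) = (x, -3x + y):
Substitute the transformed coordinates into each option and compare with the original:
(A) x  ->  (x) = x   [equals x: invariant]
(B) y  ->  (-3x + y) = -3x + y   [differs from y: not invariant]
(C) x^2 + y^2  ->  (x)^2 + (-3x + y)^2 = 10x^2 - 6xy + y^2   [differs from x^2 + y^2: not invariant]
(D) xy  ->  (x)(-3x + y) = -3x^2 + xy   [differs from xy: not invariant]

Only option (A), x, is unchanged by the transformation.
A vertical shear moves points parallel to the y-axis, so the x-coordinate (and any function of x alone) is unchanged.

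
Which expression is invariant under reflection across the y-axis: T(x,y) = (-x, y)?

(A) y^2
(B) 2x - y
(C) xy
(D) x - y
A

The map is reflection across the y-axis: T(x,y) = (-x, y).
Substitute the transformed coordinates into each option and compare with the original:
(A) y^2  ->  (y)^2 = y^2   [equals y^2: invariant]
(B) 2x - y  ->  2(-x) - (y) = -2x - y   [differs from 2x - y: not invariant]
(C) xy  ->  (-x)(y) = -xy   [differs from xy: not invariant]
(D) x - y  ->  (-x) - (y) = -x - y   [differs from x - y: not invariant]

Only option (A), y^2, is unchanged by the transformation.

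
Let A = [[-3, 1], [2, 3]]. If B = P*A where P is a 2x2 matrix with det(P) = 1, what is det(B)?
-11

By the multiplicative property of determinants, det(B) = det(P*A) = det(P) * det(A) = det(A),
so the determinant is invariant under multiplication by any determinant-1 matrix; we just need det(A).

det(A) = (-3)(3) - (1)(2) = -9 - 2 = -11

Therefore det(B) = 1 * (-11) = -11.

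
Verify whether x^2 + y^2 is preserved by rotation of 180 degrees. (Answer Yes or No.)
Yes

Applying rotation by 180 degrees: x' = x*cos(180 degrees) - y*sin(180 degrees) = -x, y' = x*sin(180 degrees) + y*cos(180 degrees) = -y

Substituting into x^2 + y^2:
(-x)^2 + (-y)^2
= x^2 + y^2

This equals the original expression x^2 + y^2, so it IS invariant.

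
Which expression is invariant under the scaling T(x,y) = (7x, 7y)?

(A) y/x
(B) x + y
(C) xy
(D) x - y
A

Under the uniform scaling T(x,y) = (7x, 7y):
Substitute the transformed coordinates into each option and compare with the original:
(A) y/x  ->  (7y)/(7x) = y/x   [equals y/x: invariant]
(B) x + y  ->  (7x) + (7y) = 7x + 7y   [differs from x + y: not invariant]
(C) xy  ->  (7x)(7y) = 49xy   [differs from xy: not invariant]
(D) x - y  ->  (7x) - (7y) = 7x - 7y   [differs from x - y: not invariant]

Only option (A), y/x, is unchanged by the transformation.
The common factor 7 cancels in a ratio of coordinates, while sums, products and sums of squares pick up factors of 7 or 49.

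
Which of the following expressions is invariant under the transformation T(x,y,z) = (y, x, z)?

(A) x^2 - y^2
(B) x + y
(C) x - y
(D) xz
B

Apply T(x,y,z) = (y, x, z) to each option, i.e. replace (x, y, z) by the transformed coordinates.
Substitute the transformed coordinates into each option and compare with the original:
(A) x^2 - y^2  ->  (y)^2 - (x)^2 = -x^2 + y^2   [differs from x^2 - y^2: not invariant]
(B) x + y  ->  (y) + (x) = x + y   [equals x + y: invariant]
(C) x - y  ->  (y) - (x) = -x + y   [differs from x - y: not invariant]
(D) xz  ->  (y)(z) = yz   [differs from xz: not invariant]

Only option (B), x + y, is unchanged by the transformation.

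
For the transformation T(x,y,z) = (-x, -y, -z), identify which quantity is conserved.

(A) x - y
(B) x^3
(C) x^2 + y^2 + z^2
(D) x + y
C

Apply T(x,y,z) = (-x, -y, -z) to each option, i.e. replace (x, y, z) by the transformed coordinates.
Substitute the transformed coordinates into each option and compare with the original:
(A) x - y  ->  (-x) - (-y) = -x + y   [differs from x - y: not invariant]
(B) x^3  ->  (-x)^3 = -x^3   [differs from x^3: not invariant]
(C) x^2 + y^2 + z^2  ->  (-x)^2 + (-y)^2 + (-z)^2 = x^2 + y^2 + z^2   [equals x^2 + y^2 + z^2: invariant]
(D) x + y  ->  (-x) + (-y) = -x - y   [differs from x + y: not invariant]

Only option (C), x^2 + y^2 + z^2, is unchanged by the transformation.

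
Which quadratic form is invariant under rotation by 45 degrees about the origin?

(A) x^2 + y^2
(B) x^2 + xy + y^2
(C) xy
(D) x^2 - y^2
A

Rotation by 45 degrees sends (x, y) to (sqrt(2)x/2 - sqrt(2)y/2, sqrt(2)x/2 + sqrt(2)y/2).
Substitute the transformed coordinates into each option and compare with the original:
(A) x^2 + y^2  ->  (sqrt(2)x/2 - sqrt(2)y/2)^2 + (sqrt(2)x/2 + sqrt(2)y/2)^2 = x^2 + y^2   [equals x^2 + y^2: invariant]
(B) x^2 + xy + y^2  ->  (sqrt(2)x/2 - sqrt(2)y/2)^2 + (sqrt(2)x/2 - sqrt(2)y/2)(sqrt(2)x/2 + sqrt(2)y/2) + (sqrt(2)x/2 + sqrt(2)y/2)^2 = 3x^2/2 + y^2/2   [differs from x^2 + xy + y^2: not invariant]
(C) xy  ->  (sqrt(2)x/2 - sqrt(2)y/2)(sqrt(2)x/2 + sqrt(2)y/2) = x^2/2 - y^2/2   [differs from xy: not invariant]
(D) x^2 - y^2  ->  (sqrt(2)x/2 - sqrt(2)y/2)^2 - (sqrt(2)x/2 + sqrt(2)y/2)^2 = -2xy   [differs from x^2 - y^2: not invariant]

Only option (A), x^2 + y^2, is unchanged by the transformation.
x^2 + y^2 is the squared distance from the origin, which rotations preserve.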